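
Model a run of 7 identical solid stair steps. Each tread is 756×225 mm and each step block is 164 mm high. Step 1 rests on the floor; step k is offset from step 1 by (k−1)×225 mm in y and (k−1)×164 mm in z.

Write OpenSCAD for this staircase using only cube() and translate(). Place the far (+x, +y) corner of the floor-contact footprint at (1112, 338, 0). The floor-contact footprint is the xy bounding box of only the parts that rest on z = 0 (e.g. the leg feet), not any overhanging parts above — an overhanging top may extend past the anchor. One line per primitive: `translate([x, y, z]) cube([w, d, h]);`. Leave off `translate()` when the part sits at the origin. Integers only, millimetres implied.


translate([356, 113, 0]) cube([756, 225, 164]);
translate([356, 338, 164]) cube([756, 225, 164]);
translate([356, 563, 328]) cube([756, 225, 164]);
translate([356, 788, 492]) cube([756, 225, 164]);
translate([356, 1013, 656]) cube([756, 225, 164]);
translate([356, 1238, 820]) cube([756, 225, 164]);
translate([356, 1463, 984]) cube([756, 225, 164]);


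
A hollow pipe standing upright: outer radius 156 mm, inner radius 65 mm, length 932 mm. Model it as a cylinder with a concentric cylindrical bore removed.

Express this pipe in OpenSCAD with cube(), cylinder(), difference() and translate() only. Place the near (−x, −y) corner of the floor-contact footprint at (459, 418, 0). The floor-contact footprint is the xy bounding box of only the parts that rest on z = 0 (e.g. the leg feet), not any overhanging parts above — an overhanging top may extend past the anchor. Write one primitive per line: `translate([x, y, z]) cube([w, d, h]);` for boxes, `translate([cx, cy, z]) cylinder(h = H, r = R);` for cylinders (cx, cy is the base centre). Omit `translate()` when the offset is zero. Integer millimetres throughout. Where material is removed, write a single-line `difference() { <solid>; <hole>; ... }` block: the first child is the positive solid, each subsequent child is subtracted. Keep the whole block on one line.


difference() { translate([615, 574, 0]) cylinder(h = 932, r = 156); translate([615, 574, 0]) cylinder(h = 932, r = 65); }


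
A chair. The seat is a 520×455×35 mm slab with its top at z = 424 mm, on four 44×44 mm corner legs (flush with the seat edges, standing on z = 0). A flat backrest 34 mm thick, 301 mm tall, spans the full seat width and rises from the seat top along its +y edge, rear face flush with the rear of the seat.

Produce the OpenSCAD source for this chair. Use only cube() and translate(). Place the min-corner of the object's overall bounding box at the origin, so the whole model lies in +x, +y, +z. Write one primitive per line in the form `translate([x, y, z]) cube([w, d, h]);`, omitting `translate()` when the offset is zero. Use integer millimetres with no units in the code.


translate([0, 0, 389]) cube([520, 455, 35]);
cube([44, 44, 389]);
translate([476, 0, 0]) cube([44, 44, 389]);
translate([0, 411, 0]) cube([44, 44, 389]);
translate([476, 411, 0]) cube([44, 44, 389]);
translate([0, 421, 424]) cube([520, 34, 301]);


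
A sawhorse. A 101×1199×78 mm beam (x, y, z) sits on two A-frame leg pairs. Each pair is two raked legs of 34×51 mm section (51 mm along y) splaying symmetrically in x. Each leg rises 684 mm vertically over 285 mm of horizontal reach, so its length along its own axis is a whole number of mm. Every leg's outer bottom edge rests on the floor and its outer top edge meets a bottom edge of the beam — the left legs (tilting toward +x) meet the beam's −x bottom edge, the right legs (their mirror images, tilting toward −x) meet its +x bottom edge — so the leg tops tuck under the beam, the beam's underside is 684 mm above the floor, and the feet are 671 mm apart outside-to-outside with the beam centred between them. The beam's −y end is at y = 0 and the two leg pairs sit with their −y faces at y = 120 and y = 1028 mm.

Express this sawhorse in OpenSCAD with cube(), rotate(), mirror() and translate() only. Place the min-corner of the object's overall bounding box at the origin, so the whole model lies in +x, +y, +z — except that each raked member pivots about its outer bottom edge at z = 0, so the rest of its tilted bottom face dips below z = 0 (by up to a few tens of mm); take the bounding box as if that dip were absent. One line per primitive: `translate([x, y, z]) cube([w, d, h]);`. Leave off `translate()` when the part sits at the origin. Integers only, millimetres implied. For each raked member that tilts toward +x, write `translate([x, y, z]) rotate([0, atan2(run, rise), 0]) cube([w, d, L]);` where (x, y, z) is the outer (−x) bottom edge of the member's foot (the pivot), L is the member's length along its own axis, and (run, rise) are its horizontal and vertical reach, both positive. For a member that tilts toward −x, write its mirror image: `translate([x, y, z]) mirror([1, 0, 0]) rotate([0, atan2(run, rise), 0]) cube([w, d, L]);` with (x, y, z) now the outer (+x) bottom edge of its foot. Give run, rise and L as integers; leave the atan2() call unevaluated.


translate([285, 0, 684]) cube([101, 1199, 78]);
translate([0, 120, 0]) rotate([0, atan2(285, 684), 0]) cube([34, 51, 741]);
translate([671, 120, 0]) mirror([1, 0, 0]) rotate([0, atan2(285, 684), 0]) cube([34, 51, 741]);
translate([0, 1028, 0]) rotate([0, atan2(285, 684), 0]) cube([34, 51, 741]);
translate([671, 1028, 0]) mirror([1, 0, 0]) rotate([0, atan2(285, 684), 0]) cube([34, 51, 741]);


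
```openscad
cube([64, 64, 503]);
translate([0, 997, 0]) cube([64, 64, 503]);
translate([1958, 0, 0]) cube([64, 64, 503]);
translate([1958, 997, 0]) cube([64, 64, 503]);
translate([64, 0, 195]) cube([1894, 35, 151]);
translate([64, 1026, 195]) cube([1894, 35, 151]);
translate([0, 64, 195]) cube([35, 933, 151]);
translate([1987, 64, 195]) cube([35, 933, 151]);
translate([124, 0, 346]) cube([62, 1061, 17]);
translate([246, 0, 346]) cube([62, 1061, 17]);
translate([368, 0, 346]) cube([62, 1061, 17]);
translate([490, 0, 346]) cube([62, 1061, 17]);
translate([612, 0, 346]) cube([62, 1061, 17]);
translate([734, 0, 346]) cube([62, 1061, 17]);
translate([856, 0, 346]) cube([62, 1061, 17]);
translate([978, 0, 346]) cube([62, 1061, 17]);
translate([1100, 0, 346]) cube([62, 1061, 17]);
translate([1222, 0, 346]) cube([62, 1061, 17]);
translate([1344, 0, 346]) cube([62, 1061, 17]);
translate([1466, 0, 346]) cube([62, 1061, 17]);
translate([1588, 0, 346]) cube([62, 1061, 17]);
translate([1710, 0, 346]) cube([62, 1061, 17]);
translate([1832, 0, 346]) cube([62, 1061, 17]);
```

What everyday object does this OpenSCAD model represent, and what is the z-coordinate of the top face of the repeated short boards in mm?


A bed frame. The slat-top height is 363 mm.

Four posts, four rails, and a row of slats — a bed frame. Slats sit on the rails at z = 195 + 151 = 346; with slat thickness 17, the top is 363 mm.


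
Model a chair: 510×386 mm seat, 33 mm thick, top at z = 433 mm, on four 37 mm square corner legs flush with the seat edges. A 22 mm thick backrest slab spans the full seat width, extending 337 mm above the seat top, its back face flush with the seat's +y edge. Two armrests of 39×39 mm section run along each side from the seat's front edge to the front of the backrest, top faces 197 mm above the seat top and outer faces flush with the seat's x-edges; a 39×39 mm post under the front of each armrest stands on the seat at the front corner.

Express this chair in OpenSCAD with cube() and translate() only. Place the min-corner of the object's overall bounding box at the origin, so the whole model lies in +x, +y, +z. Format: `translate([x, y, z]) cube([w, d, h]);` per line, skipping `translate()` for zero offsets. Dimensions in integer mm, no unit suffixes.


// leg_h = 433 - 33 = 400
// arm post h = 197 - 39 = 158
translate([0, 0, 400]) cube([510, 386, 33]);
cube([37, 37, 400]);
translate([473, 0, 0]) cube([37, 37, 400]);
translate([0, 349, 0]) cube([37, 37, 400]);
translate([473, 349, 0]) cube([37, 37, 400]);
translate([0, 364, 433]) cube([510, 22, 337]);
translate([0, 0, 591]) cube([39, 364, 39]);
translate([471, 0, 591]) cube([39, 364, 39]);
translate([0, 0, 433]) cube([39, 39, 158]);
translate([471, 0, 433]) cube([39, 39, 158]);


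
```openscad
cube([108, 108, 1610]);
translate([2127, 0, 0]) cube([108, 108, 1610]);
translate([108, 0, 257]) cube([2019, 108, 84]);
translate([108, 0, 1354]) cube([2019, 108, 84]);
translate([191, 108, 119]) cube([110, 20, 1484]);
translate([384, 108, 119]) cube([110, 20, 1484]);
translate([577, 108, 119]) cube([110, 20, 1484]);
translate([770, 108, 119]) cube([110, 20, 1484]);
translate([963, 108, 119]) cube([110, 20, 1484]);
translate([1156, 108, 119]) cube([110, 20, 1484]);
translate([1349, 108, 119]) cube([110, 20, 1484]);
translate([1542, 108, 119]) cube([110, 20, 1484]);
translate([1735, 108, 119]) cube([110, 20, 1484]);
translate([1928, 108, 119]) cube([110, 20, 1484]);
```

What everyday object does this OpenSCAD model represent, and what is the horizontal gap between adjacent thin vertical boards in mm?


A fence section. The picket gap is 83 mm.

Two posts, two rails, 10 pickets — a fence section. Span 2019 mm holds 10 pickets of 110 mm with 11 equal gaps: ⌊(2019 − 10·110) / 11⌋ = 83 mm.


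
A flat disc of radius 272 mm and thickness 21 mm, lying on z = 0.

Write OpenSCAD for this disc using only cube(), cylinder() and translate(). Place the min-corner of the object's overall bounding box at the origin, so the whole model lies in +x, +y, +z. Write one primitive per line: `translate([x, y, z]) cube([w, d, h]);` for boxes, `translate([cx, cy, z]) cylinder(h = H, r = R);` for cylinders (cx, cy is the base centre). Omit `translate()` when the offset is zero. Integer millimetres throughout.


translate([272, 272, 0]) cylinder(h = 21, r = 272);


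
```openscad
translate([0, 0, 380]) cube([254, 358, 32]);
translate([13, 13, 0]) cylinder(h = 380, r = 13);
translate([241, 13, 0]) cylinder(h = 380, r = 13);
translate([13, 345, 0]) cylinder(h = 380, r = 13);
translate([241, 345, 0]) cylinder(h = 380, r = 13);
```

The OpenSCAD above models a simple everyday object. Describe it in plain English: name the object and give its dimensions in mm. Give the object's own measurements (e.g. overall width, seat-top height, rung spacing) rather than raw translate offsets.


A simple wooden stool: a rectangular seat 254 mm (x) by 358 mm (y), 32 mm thick, top face at z = 412 mm, on four round legs, each 26 mm in diameter. The legs rest on z = 0, each leg's axis is inset half a diameter from the nearest pair of seat edges (so the leg's bounding box is flush with the corner).


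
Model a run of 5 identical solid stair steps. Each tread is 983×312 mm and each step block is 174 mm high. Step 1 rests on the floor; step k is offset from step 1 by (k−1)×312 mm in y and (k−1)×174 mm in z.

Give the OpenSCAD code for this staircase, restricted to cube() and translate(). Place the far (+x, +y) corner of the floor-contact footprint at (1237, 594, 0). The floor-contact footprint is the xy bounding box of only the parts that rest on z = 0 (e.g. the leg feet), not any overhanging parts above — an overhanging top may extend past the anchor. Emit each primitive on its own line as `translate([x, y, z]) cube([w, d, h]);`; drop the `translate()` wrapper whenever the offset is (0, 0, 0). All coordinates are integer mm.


translate([254, 282, 0]) cube([983, 312, 174]);
translate([254, 594, 174]) cube([983, 312, 174]);
translate([254, 906, 348]) cube([983, 312, 174]);
translate([254, 1218, 522]) cube([983, 312, 174]);
translate([254, 1530, 696]) cube([983, 312, 174]);


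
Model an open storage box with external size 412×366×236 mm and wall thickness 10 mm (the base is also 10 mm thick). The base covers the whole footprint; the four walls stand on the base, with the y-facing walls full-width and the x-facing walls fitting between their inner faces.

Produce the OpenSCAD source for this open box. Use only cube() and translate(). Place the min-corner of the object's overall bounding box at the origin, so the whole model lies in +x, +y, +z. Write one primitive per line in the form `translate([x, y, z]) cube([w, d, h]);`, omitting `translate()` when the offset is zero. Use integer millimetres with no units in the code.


cube([412, 366, 10]);
translate([0, 0, 10]) cube([412, 10, 226]);
translate([0, 356, 10]) cube([412, 10, 226]);
translate([0, 10, 10]) cube([10, 346, 226]);
translate([402, 10, 10]) cube([10, 346, 226]);


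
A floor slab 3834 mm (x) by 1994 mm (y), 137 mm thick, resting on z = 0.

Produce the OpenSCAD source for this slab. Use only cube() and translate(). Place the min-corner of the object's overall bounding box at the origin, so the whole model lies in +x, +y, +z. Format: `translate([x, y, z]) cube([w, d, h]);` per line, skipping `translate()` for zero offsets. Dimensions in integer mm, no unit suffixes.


cube([3834, 1994, 137]);


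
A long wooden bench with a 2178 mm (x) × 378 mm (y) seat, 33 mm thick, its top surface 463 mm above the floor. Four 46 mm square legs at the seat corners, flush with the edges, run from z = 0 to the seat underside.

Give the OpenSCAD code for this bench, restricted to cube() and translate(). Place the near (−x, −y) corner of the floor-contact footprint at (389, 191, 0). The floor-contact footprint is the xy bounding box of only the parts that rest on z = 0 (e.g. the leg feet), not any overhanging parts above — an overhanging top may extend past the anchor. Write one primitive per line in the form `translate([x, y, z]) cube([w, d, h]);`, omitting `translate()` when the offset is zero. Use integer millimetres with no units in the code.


translate([389, 191, 430]) cube([2178, 378, 33]);
translate([389, 191, 0]) cube([46, 46, 430]);
translate([389, 523, 0]) cube([46, 46, 430]);
translate([2521, 191, 0]) cube([46, 46, 430]);
translate([2521, 523, 0]) cube([46, 46, 430]);


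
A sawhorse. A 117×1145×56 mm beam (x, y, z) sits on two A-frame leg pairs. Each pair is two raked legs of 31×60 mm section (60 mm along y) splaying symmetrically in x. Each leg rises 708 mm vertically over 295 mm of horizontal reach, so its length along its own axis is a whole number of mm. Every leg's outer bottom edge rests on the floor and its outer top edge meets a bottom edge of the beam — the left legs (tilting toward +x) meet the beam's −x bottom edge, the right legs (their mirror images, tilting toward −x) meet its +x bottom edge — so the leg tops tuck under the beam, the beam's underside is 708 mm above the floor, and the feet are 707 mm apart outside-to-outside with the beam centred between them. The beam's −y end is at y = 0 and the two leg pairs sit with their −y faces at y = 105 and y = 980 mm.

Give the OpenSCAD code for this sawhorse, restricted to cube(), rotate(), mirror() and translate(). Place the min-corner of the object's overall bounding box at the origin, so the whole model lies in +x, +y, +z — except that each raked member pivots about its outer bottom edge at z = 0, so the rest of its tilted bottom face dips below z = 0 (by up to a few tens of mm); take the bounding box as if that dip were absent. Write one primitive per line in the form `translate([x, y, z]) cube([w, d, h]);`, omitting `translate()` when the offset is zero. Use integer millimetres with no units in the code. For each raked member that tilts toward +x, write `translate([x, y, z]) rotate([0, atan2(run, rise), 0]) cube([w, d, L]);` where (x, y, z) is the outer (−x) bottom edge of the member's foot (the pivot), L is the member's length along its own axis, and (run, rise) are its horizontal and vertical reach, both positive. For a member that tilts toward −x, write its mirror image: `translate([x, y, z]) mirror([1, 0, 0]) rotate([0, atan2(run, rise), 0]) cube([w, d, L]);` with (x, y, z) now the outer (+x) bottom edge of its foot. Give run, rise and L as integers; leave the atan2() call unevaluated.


translate([295, 0, 708]) cube([117, 1145, 56]);
translate([0, 105, 0]) rotate([0, atan2(295, 708), 0]) cube([31, 60, 767]);
translate([707, 105, 0]) mirror([1, 0, 0]) rotate([0, atan2(295, 708), 0]) cube([31, 60, 767]);
translate([0, 980, 0]) rotate([0, atan2(295, 708), 0]) cube([31, 60, 767]);
translate([707, 980, 0]) mirror([1, 0, 0]) rotate([0, atan2(295, 708), 0]) cube([31, 60, 767]);


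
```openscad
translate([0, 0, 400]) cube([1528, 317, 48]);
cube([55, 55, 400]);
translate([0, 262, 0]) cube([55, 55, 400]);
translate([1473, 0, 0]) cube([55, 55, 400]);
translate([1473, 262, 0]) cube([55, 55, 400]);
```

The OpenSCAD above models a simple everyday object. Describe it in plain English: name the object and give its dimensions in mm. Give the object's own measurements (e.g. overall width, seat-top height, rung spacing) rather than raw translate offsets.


A long wooden bench with a 1528 mm (x) × 317 mm (y) seat, 48 mm thick, its top surface 448 mm above the floor. Four 55 mm square legs at the seat corners, flush with the edges, run from z = 0 to the seat underside.


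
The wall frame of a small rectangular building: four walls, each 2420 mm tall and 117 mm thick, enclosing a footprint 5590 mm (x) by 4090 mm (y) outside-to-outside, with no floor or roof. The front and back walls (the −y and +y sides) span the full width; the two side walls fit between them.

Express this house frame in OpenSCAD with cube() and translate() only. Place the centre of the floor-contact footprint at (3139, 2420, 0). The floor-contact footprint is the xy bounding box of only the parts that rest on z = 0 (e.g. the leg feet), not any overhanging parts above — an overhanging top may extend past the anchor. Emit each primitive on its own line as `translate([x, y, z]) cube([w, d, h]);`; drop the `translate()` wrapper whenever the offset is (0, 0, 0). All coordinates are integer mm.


translate([344, 375, 0]) cube([5590, 117, 2420]);
translate([344, 4348, 0]) cube([5590, 117, 2420]);
translate([344, 492, 0]) cube([117, 3856, 2420]);
translate([5817, 492, 0]) cube([117, 3856, 2420]);


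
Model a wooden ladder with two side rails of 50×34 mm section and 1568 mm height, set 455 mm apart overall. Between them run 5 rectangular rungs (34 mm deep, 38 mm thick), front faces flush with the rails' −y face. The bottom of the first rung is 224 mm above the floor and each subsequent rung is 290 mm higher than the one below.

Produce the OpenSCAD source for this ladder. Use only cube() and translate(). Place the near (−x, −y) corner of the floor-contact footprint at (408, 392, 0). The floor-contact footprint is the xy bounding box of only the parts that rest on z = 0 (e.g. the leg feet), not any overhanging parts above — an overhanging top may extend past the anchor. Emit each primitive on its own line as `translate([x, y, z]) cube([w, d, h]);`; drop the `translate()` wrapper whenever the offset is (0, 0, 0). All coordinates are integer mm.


// rung span = 455 - 2*50 = 355
// rung[k] z = 224 + k*290
translate([408, 392, 0]) cube([50, 34, 1568]);
translate([813, 392, 0]) cube([50, 34, 1568]);
translate([458, 392, 224]) cube([355, 34, 38]);
translate([458, 392, 514]) cube([355, 34, 38]);
translate([458, 392, 804]) cube([355, 34, 38]);
translate([458, 392, 1094]) cube([355, 34, 38]);
translate([458, 392, 1384]) cube([355, 34, 38]);


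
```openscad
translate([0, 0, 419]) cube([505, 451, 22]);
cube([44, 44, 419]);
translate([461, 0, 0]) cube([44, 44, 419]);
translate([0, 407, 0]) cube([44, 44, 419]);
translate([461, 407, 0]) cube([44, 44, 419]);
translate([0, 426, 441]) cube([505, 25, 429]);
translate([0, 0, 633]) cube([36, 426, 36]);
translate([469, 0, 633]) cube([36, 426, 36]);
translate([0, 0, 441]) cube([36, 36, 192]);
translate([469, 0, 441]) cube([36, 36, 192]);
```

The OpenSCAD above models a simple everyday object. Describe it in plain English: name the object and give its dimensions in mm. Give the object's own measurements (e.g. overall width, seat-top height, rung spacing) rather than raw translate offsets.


A chair. The seat is a 505×451×22 mm slab with its top at z = 441 mm, on four 44×44 mm corner legs (flush with the seat edges, standing on z = 0). A flat backrest 25 mm thick, 429 mm tall, spans the full seat width and rises from the seat top along its +y edge, rear face flush with the rear of the seat. Two armrests of 36×36 mm section run along each side from the seat's front edge to the front of the backrest, top faces 228 mm above the seat top and outer faces flush with the seat's x-edges; a 36×36 mm post under the front of each armrest stands on the seat at the front corner.


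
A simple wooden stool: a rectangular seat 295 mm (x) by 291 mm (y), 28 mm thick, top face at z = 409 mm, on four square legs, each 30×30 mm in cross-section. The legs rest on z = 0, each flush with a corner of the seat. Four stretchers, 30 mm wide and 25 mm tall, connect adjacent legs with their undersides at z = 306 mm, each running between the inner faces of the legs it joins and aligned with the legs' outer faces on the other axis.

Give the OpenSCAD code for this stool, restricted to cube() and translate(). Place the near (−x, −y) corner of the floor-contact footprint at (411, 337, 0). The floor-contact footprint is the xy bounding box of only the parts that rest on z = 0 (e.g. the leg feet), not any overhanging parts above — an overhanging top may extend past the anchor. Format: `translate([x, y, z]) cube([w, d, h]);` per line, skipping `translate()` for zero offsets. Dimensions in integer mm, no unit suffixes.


// leg_h = 409 - 28 = 381
// stretcher span = 295 - 2*30 = 235
translate([411, 337, 381]) cube([295, 291, 28]);
translate([411, 337, 0]) cube([30, 30, 381]);
translate([676, 337, 0]) cube([30, 30, 381]);
translate([411, 598, 0]) cube([30, 30, 381]);
translate([676, 598, 0]) cube([30, 30, 381]);
translate([441, 337, 306]) cube([235, 30, 25]);
translate([441, 598, 306]) cube([235, 30, 25]);
translate([411, 367, 306]) cube([30, 231, 25]);
translate([676, 367, 306]) cube([30, 231, 25]);


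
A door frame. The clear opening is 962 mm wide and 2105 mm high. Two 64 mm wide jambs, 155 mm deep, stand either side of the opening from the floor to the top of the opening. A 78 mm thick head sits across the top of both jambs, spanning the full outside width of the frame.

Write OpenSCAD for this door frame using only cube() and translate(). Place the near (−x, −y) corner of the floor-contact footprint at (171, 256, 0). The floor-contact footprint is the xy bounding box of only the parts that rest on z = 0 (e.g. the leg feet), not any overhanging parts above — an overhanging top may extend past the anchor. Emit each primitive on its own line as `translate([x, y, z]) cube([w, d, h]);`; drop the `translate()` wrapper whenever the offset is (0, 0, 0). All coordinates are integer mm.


translate([171, 256, 0]) cube([64, 155, 2105]);
translate([1197, 256, 0]) cube([64, 155, 2105]);
translate([171, 256, 2105]) cube([1090, 155, 78]);


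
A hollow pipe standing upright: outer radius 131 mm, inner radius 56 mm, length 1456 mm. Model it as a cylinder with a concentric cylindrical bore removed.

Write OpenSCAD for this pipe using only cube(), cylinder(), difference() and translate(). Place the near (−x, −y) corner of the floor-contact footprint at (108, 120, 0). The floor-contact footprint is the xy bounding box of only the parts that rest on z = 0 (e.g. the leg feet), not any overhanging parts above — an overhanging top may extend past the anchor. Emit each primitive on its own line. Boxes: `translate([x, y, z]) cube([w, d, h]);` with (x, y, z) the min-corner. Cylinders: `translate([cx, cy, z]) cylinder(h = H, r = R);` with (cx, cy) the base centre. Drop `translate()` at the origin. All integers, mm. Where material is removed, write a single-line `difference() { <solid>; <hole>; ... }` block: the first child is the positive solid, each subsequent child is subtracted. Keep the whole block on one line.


difference() { translate([239, 251, 0]) cylinder(h = 1456, r = 131); translate([239, 251, 0]) cylinder(h = 1456, r = 56); }


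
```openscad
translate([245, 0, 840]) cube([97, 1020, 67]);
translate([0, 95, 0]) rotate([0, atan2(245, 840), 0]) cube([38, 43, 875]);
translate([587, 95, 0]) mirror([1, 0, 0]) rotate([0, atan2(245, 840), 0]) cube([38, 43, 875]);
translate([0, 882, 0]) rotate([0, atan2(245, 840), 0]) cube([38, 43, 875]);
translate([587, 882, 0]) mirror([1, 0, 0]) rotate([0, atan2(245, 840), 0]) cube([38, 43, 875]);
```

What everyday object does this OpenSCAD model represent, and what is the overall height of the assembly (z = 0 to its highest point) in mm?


A sawhorse. The overall height is 907 mm.

A beam across two mirrored pairs of raked legs — a sawhorse. The beam's underside is at z = 840 (matching the legs' vertical rise in atan2(245, 840)) and the beam is 67 mm tall, so its top is at 840 + 67 = 907 mm. The raked legs top out at the beam's underside, so that is the highest point.


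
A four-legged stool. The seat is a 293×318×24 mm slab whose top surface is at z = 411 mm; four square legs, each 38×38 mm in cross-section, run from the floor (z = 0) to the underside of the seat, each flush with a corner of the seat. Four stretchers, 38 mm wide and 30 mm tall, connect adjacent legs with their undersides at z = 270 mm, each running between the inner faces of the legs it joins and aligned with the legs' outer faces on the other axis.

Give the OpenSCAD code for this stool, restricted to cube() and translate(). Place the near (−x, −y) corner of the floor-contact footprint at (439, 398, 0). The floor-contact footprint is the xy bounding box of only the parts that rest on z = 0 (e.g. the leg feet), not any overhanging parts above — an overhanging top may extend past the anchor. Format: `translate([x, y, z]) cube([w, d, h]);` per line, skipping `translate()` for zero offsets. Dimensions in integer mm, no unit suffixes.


translate([439, 398, 387]) cube([293, 318, 24]);
translate([439, 398, 0]) cube([38, 38, 387]);
translate([694, 398, 0]) cube([38, 38, 387]);
translate([439, 678, 0]) cube([38, 38, 387]);
translate([694, 678, 0]) cube([38, 38, 387]);
translate([477, 398, 270]) cube([217, 38, 30]);
translate([477, 678, 270]) cube([217, 38, 30]);
translate([439, 436, 270]) cube([38, 242, 30]);
translate([694, 436, 270]) cube([38, 242, 30]);


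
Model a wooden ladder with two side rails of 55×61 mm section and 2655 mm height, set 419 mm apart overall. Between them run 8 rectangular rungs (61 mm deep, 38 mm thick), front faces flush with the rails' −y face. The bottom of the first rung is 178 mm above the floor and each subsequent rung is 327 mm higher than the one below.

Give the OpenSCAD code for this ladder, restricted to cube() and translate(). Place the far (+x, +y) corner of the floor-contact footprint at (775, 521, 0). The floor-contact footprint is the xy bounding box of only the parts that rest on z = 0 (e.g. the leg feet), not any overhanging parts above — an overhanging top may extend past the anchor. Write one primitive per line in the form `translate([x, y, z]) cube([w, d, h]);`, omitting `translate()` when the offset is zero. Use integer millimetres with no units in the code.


translate([356, 460, 0]) cube([55, 61, 2655]);
translate([720, 460, 0]) cube([55, 61, 2655]);
translate([411, 460, 178]) cube([309, 61, 38]);
translate([411, 460, 505]) cube([309, 61, 38]);
translate([411, 460, 832]) cube([309, 61, 38]);
translate([411, 460, 1159]) cube([309, 61, 38]);
translate([411, 460, 1486]) cube([309, 61, 38]);
translate([411, 460, 1813]) cube([309, 61, 38]);
translate([411, 460, 2140]) cube([309, 61, 38]);
translate([411, 460, 2467]) cube([309, 61, 38]);


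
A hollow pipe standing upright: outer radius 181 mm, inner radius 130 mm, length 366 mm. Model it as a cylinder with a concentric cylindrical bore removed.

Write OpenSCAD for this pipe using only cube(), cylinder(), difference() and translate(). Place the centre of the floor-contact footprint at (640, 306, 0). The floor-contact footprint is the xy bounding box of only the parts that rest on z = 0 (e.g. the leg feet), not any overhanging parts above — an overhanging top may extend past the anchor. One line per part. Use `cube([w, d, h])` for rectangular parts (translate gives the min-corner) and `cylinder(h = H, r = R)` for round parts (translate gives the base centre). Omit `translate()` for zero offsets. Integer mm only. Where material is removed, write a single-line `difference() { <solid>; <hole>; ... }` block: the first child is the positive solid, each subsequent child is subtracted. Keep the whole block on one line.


difference() { translate([640, 306, 0]) cylinder(h = 366, r = 181); translate([640, 306, 0]) cylinder(h = 366, r = 130); }


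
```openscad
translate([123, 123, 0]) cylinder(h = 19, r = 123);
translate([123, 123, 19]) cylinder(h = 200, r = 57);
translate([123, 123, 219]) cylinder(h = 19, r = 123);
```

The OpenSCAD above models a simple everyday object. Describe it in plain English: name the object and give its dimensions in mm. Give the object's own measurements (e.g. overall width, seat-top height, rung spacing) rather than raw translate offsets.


A spool: two coaxial disc flanges of radius 123 mm and thickness 19 mm, joined by a core cylinder of radius 57 mm and height 200 mm. The lower flange rests on z = 0 and the three cylinders share a vertical axis.


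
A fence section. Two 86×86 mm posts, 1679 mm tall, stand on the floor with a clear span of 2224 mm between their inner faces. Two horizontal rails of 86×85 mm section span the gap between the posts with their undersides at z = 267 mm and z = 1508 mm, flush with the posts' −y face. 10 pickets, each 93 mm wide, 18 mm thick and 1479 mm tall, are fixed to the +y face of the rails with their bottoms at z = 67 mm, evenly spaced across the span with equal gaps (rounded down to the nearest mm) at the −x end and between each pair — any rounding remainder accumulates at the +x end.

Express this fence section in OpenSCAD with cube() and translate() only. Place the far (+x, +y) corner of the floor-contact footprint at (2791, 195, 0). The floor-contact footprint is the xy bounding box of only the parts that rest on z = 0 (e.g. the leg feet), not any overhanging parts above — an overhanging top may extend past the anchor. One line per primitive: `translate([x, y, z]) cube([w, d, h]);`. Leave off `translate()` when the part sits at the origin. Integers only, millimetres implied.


translate([395, 109, 0]) cube([86, 86, 1679]);
translate([2705, 109, 0]) cube([86, 86, 1679]);
translate([481, 109, 267]) cube([2224, 86, 85]);
translate([481, 109, 1508]) cube([2224, 86, 85]);
translate([598, 195, 67]) cube([93, 18, 1479]);
translate([808, 195, 67]) cube([93, 18, 1479]);
translate([1018, 195, 67]) cube([93, 18, 1479]);
translate([1228, 195, 67]) cube([93, 18, 1479]);
translate([1438, 195, 67]) cube([93, 18, 1479]);
translate([1648, 195, 67]) cube([93, 18, 1479]);
translate([1858, 195, 67]) cube([93, 18, 1479]);
translate([2068, 195, 67]) cube([93, 18, 1479]);
translate([2278, 195, 67]) cube([93, 18, 1479]);
translate([2488, 195, 67]) cube([93, 18, 1479]);


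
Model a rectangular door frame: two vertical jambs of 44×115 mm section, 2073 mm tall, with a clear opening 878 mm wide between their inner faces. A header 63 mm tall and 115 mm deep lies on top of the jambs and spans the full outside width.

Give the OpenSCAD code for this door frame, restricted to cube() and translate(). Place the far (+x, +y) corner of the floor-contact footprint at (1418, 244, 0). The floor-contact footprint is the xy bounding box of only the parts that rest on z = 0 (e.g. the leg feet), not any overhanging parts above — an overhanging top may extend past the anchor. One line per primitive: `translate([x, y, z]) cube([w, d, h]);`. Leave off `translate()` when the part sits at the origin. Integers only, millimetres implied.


translate([452, 129, 0]) cube([44, 115, 2073]);
translate([1374, 129, 0]) cube([44, 115, 2073]);
translate([452, 129, 2073]) cube([966, 115, 63]);


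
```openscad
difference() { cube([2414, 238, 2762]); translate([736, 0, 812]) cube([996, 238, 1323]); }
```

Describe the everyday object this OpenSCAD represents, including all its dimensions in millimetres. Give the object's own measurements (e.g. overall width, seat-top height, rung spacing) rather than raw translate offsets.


A wall 2414 mm long (x), 238 mm thick (y), 2762 mm tall, with a rectangular window opening cut through it. The opening is 996 mm wide and 1323 mm tall; its sill is at z = 812 mm and its near (−x) edge is 736 mm from the wall's −x end. The opening passes through the full wall thickness.


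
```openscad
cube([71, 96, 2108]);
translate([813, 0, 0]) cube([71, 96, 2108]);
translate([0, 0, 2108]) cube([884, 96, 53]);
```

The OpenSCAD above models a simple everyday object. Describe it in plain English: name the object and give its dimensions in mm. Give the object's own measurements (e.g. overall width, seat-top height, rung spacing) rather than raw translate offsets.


A door frame. The clear opening is 742 mm wide and 2108 mm high. Two 71 mm wide jambs, 96 mm deep, stand either side of the opening from the floor to the top of the opening. A 53 mm thick head sits across the top of both jambs, spanning the full outside width of the frame.


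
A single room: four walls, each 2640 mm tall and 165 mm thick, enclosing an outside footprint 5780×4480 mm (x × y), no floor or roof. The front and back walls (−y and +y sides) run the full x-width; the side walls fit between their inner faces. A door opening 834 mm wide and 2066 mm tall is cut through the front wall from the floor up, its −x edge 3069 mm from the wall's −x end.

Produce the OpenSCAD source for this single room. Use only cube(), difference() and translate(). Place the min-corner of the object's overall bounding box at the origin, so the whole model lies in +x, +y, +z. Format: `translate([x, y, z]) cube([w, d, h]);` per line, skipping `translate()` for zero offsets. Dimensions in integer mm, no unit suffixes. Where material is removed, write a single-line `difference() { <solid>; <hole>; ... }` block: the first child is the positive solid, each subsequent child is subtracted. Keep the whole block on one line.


difference() { cube([5780, 165, 2640]); translate([3069, 0, 0]) cube([834, 165, 2066]); }
translate([0, 4315, 0]) cube([5780, 165, 2640]);
translate([0, 165, 0]) cube([165, 4150, 2640]);
translate([5615, 165, 0]) cube([165, 4150, 2640]);


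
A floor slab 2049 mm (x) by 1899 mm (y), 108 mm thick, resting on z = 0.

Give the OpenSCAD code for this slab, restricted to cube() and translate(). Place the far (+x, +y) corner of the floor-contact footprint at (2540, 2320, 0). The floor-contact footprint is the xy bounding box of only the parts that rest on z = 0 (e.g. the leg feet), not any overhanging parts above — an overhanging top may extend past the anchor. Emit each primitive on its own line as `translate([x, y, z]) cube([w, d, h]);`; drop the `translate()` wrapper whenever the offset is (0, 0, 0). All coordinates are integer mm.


translate([491, 421, 0]) cube([2049, 1899, 108]);


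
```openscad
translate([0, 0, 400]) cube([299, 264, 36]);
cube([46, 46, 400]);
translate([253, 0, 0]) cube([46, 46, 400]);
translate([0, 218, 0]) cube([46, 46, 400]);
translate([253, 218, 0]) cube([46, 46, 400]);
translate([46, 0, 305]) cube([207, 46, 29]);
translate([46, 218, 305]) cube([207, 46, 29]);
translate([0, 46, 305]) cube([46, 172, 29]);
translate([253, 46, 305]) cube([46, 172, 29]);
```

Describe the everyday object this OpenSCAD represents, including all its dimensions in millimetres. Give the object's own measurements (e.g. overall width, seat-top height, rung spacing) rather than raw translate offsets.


A four-legged stool. The seat is a 299×264×36 mm slab whose top surface is at z = 436 mm; four square legs, each 46×46 mm in cross-section, run from the floor (z = 0) to the underside of the seat, each flush with a corner of the seat. Four stretchers, 46 mm wide and 29 mm tall, connect adjacent legs with their undersides at z = 305 mm, each running between the inner faces of the legs it joins and aligned with the legs' outer faces on the other axis.


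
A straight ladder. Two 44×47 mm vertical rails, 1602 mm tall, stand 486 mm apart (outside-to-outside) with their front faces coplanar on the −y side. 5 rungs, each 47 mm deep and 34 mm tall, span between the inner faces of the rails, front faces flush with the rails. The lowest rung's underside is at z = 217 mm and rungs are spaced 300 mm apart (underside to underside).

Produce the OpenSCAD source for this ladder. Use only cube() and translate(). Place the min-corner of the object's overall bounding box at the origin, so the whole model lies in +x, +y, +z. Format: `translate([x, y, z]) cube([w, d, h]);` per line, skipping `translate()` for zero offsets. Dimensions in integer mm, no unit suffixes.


cube([44, 47, 1602]);
translate([442, 0, 0]) cube([44, 47, 1602]);
translate([44, 0, 217]) cube([398, 47, 34]);
translate([44, 0, 517]) cube([398, 47, 34]);
translate([44, 0, 817]) cube([398, 47, 34]);
translate([44, 0, 1117]) cube([398, 47, 34]);
translate([44, 0, 1417]) cube([398, 47, 34]);


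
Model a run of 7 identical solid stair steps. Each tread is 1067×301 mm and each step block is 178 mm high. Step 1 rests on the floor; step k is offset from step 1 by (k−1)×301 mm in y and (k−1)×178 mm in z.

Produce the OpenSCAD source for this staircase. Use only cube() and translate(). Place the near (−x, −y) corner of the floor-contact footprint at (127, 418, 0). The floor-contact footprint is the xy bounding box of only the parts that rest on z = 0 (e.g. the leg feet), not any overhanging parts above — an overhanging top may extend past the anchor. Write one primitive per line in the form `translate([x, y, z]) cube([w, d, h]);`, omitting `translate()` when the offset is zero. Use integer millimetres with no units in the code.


translate([127, 418, 0]) cube([1067, 301, 178]);
translate([127, 719, 178]) cube([1067, 301, 178]);
translate([127, 1020, 356]) cube([1067, 301, 178]);
translate([127, 1321, 534]) cube([1067, 301, 178]);
translate([127, 1622, 712]) cube([1067, 301, 178]);
translate([127, 1923, 890]) cube([1067, 301, 178]);
translate([127, 2224, 1068]) cube([1067, 301, 178]);


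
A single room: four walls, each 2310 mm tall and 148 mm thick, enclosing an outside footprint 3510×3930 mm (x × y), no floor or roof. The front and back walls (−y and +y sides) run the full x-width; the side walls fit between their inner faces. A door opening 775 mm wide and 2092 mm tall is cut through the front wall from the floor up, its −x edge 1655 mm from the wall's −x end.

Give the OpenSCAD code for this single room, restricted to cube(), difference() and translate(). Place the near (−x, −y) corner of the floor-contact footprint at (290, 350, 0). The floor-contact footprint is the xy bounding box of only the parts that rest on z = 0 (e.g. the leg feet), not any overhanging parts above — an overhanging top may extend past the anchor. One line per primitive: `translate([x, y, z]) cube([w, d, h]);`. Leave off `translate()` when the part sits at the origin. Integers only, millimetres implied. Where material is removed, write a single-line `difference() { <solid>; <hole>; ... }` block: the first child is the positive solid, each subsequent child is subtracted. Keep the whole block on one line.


difference() { translate([290, 350, 0]) cube([3510, 148, 2310]); translate([1945, 350, 0]) cube([775, 148, 2092]); }
translate([290, 4132, 0]) cube([3510, 148, 2310]);
translate([290, 498, 0]) cube([148, 3634, 2310]);
translate([3652, 498, 0]) cube([148, 3634, 2310]);


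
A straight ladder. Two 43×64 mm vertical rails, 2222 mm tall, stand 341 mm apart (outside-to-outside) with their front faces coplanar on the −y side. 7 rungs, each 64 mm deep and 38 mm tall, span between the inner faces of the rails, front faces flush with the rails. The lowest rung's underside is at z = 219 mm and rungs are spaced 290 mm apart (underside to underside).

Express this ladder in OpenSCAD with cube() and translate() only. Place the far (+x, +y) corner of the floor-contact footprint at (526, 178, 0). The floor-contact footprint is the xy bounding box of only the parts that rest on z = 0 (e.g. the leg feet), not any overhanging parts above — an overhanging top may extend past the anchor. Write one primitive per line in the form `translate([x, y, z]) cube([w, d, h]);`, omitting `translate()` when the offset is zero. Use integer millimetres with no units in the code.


// rung span = 341 - 2*43 = 255
// rung[k] z = 219 + k*290
translate([185, 114, 0]) cube([43, 64, 2222]);
translate([483, 114, 0]) cube([43, 64, 2222]);
translate([228, 114, 219]) cube([255, 64, 38]);
translate([228, 114, 509]) cube([255, 64, 38]);
translate([228, 114, 799]) cube([255, 64, 38]);
translate([228, 114, 1089]) cube([255, 64, 38]);
translate([228, 114, 1379]) cube([255, 64, 38]);
translate([228, 114, 1669]) cube([255, 64, 38]);
translate([228, 114, 1959]) cube([255, 64, 38]);
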